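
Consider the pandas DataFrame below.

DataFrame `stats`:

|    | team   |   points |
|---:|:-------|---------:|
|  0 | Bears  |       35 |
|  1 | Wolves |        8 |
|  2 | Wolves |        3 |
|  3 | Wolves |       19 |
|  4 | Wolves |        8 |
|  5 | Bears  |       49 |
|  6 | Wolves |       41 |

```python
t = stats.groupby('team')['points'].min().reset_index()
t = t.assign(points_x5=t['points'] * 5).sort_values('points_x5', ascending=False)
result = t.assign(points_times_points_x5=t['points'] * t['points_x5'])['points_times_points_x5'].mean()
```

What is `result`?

3085.0

group by team, min of points:
team
Bears     35
Wolves     3
Name: points, dtype: int64
reset_index():
     team  points
0   Bears      35
1  Wolves       3
add column points_x5 = t['points'] * 5:
     team  points  points_x5
0   Bears      35        175
1  Wolves       3         15
sort by points_x5 descending:
     team  points  points_x5
0   Bears      35        175
1  Wolves       3         15
add column points_times_points_x5 = t['points'] * t['points_x5']:
     team  points  points_x5  points_times_points_x5
0   Bears      35        175                    6125
1  Wolves       3         15                      45
Reading off the mean of column 'points_times_points_x5', we get 3085.0.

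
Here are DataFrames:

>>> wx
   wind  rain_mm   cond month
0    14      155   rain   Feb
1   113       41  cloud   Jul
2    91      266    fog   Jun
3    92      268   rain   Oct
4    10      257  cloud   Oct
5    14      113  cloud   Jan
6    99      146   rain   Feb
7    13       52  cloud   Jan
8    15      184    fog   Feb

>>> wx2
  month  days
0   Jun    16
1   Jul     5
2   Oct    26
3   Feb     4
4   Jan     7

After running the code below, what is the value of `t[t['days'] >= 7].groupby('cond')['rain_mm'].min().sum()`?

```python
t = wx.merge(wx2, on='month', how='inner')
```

merge on 'month' (how='inner') → 9 rows:
   wind  rain_mm   cond month  days
0    14      155   rain   Feb     4
1   113       41  cloud   Jul     5
2    91      266    fog   Jun    16
3    92      268   rain   Oct    26
4    10      257  cloud   Oct    26
5    14      113  cloud   Jan     7
6    99      146   rain   Feb     4
7    13       52  cloud   Jan     7
8    15      184    fog   Feb     4
filter rows where days >= 7:
   wind  rain_mm   cond month  days
2    91      266    fog   Jun    16
3    92      268   rain   Oct    26
4    10      257  cloud   Oct    26
5    14      113  cloud   Jan     7
7    13       52  cloud   Jan     7
group by cond, min of rain_mm:
cond
cloud     52
fog      266
rain     268
Name: rain_mm, dtype: int64
Reading off the sum of the resulting series, we get 586.

586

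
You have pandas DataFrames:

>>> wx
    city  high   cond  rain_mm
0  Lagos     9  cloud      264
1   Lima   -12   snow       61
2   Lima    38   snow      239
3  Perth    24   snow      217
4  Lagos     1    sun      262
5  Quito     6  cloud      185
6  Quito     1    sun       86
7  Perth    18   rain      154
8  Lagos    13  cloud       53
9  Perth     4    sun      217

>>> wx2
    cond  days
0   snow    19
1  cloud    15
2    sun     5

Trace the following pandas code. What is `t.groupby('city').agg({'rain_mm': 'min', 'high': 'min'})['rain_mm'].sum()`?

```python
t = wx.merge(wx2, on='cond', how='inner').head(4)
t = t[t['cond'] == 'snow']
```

278

merge on 'cond' (how='inner') → 9 rows:
    city  high   cond  rain_mm  days
0  Lagos     9  cloud      264    15
1   Lima   -12   snow       61    19
2   Lima    38   snow      239    19
3  Perth    24   snow      217    19
4  Lagos     1    sun      262     5
5  Quito     6  cloud      185    15
6  Quito     1    sun       86     5
7  Lagos    13  cloud       53    15
8  Perth     4    sun      217     5
take first 4 rows:
    city  high   cond  rain_mm  days
0  Lagos     9  cloud      264    15
1   Lima   -12   snow       61    19
2   Lima    38   snow      239    19
3  Perth    24   snow      217    19
filter rows where cond == 'snow':
    city  high  cond  rain_mm  days
1   Lima   -12  snow       61    19
2   Lima    38  snow      239    19
3  Perth    24  snow      217    19
group by city: min(rain_mm), min(high):
       rain_mm  high
city                
Lima        61   -12
Perth      217    24
The sum of column 'rain_mm' is 278.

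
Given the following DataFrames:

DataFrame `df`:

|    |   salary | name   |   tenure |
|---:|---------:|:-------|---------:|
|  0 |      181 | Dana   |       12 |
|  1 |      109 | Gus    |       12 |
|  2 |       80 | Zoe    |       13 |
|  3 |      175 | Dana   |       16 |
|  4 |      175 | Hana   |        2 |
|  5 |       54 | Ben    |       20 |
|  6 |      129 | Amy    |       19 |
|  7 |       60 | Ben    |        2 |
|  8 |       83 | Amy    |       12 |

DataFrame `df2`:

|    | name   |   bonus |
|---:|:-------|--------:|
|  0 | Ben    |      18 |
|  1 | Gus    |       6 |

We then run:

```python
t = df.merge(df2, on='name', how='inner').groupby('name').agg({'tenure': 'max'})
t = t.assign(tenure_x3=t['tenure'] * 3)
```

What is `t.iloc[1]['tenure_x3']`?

36

merge on 'name' (how='inner') → 3 rows:
   salary name  tenure  bonus
0     109  Gus      12      6
1      54  Ben      20     18
2      60  Ben       2     18
group by name, max of tenure:
      tenure
name        
Ben       20
Gus       12
add column tenure_x3 = t['tenure'] * 3:
      tenure  tenure_x3
name                   
Ben       20         60
Gus       12         36
Finally, value at position 1, column 'tenure_x3' = 36.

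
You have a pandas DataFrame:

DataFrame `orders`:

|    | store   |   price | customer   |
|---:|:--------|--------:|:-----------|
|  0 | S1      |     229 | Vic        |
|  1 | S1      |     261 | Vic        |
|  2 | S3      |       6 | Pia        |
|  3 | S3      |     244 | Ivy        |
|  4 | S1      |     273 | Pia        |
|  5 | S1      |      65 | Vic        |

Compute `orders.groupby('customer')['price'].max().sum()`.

778

group by customer, max of price:
customer
Ivy    244
Pia    273
Vic    261
Name: price, dtype: int64
Finally, sum of the resulting series = 778.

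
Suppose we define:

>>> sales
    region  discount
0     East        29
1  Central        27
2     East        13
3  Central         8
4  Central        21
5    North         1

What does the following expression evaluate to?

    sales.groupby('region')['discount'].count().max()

group by region, count of discount:
region
Central    3
East       2
North      1
Name: discount, dtype: int64
So max() = 3.

3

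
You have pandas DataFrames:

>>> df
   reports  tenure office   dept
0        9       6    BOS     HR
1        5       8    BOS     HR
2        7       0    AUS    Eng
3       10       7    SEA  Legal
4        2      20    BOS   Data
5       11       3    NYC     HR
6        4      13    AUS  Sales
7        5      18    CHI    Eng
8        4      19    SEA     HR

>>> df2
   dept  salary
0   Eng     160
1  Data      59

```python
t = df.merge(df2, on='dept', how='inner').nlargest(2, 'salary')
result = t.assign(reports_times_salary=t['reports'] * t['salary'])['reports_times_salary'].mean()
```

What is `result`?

960.0

merge on 'dept' (how='inner') → 3 rows:
   reports  tenure office  dept  salary
0        7       0    AUS   Eng     160
1        2      20    BOS  Data      59
2        5      18    CHI   Eng     160
take 2 rows with largest salary:
   reports  tenure office dept  salary
0        7       0    AUS  Eng     160
2        5      18    CHI  Eng     160
add column reports_times_salary = t['reports'] * t['salary']:
   reports  tenure office dept  salary  reports_times_salary
0        7       0    AUS  Eng     160                  1120
2        5      18    CHI  Eng     160                   800
mean of column 'reports_times_salary' → 960.0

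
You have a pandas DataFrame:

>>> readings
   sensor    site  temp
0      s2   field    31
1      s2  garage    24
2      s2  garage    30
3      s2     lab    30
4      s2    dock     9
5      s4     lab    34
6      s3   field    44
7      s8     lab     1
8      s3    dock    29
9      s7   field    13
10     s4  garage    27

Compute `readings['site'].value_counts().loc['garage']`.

value_counts of site:
site
field     3
garage    3
lab       3
dock      2
Name: count, dtype: int64
The value at index 'garage' is 3.

3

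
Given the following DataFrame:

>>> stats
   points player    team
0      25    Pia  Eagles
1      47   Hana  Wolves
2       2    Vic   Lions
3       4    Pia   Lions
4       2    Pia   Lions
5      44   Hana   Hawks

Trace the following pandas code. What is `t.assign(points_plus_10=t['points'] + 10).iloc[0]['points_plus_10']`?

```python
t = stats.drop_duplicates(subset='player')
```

drop duplicate player (keep=first):
   points player    team
0      25    Pia  Eagles
1      47   Hana  Wolves
2       2    Vic   Lions
add column points_plus_10 = t['points'] + 10:
   points player    team  points_plus_10
0      25    Pia  Eagles              35
1      47   Hana  Wolves              57
2       2    Vic   Lions              12
Hence 35.

35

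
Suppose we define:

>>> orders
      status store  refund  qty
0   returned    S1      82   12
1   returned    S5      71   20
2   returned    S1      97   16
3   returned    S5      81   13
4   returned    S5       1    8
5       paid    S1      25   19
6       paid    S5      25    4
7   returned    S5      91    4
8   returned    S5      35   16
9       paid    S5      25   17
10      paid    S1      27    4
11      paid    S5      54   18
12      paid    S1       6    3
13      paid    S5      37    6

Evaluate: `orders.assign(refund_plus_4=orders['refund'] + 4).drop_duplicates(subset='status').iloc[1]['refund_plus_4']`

29

add column refund_plus_4 = orders['refund'] + 4:
      status store  refund  qty  refund_plus_4
0   returned    S1      82   12             86
1   returned    S5      71   20             75
2   returned    S1      97   16            101
3   returned    S5      81   13             85
4   returned    S5       1    8              5
5       paid    S1      25   19             29
6       paid    S5      25    4             29
7   returned    S5      91    4             95
8   returned    S5      35   16             39
9       paid    S5      25   17             29
10      paid    S1      27    4             31
11      paid    S5      54   18             58
12      paid    S1       6    3             10
13      paid    S5      37    6             41
drop duplicate status (keep=first):
     status store  refund  qty  refund_plus_4
0  returned    S1      82   12             86
5      paid    S1      25   19             29
value at position 1, column 'refund_plus_4' → 29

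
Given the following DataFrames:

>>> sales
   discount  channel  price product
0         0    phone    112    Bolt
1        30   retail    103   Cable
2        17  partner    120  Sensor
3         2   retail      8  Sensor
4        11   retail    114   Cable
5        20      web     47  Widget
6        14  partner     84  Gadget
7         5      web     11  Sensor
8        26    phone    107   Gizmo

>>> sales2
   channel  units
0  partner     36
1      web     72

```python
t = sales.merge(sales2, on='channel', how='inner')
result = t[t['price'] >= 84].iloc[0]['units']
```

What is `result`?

merge on 'channel' (how='inner') → 4 rows:
   discount  channel  price product  units
0        17  partner    120  Sensor     36
1        20      web     47  Widget     72
2        14  partner     84  Gadget     36
3         5      web     11  Sensor     72
filter rows where price >= 84:
   discount  channel  price product  units
0        17  partner    120  Sensor     36
2        14  partner     84  Gadget     36

36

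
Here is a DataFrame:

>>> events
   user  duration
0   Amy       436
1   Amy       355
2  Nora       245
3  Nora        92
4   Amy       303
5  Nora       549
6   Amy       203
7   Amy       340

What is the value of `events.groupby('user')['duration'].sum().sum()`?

group by user, sum of duration:
user
Amy     1637
Nora     886
Name: duration, dtype: int64
So sum() = 2523.

2523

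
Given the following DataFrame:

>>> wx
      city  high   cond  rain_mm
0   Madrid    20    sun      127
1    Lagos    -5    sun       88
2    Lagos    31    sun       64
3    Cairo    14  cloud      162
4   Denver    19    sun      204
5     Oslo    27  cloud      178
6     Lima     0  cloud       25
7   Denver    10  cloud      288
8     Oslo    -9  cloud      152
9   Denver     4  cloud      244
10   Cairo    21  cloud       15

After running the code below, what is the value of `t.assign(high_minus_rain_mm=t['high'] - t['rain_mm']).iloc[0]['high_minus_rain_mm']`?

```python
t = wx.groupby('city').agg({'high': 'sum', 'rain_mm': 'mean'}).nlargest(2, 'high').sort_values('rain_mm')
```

group by city: sum(high), mean(rain_mm):
        high     rain_mm
city                    
Cairo     35   88.500000
Denver    33  245.333333
Lagos     26   76.000000
Lima       0   25.000000
Madrid    20  127.000000
Oslo      18  165.000000
take 2 rows with largest high:
        high     rain_mm
city                    
Cairo     35   88.500000
Denver    33  245.333333
sort by rain_mm:
        high     rain_mm
city                    
Cairo     35   88.500000
Denver    33  245.333333
add column high_minus_rain_mm = t['high'] - t['rain_mm']:
        high     rain_mm  high_minus_rain_mm
city                                        
Cairo     35   88.500000          -53.500000
Denver    33  245.333333         -212.333333

-53.5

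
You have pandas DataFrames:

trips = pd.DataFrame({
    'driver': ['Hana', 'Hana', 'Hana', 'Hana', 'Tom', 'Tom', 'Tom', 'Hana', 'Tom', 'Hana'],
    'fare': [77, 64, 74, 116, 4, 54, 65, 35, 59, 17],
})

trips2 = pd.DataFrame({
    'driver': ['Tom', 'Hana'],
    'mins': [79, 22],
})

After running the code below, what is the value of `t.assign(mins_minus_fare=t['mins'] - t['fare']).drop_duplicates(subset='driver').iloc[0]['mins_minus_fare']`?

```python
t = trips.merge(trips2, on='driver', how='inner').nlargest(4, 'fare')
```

merge on 'driver' (how='inner') → 10 rows:
  driver  fare  mins
0   Hana    77    22
1   Hana    64    22
2   Hana    74    22
3   Hana   116    22
4    Tom     4    79
5    Tom    54    79
6    Tom    65    79
7   Hana    35    22
8    Tom    59    79
9   Hana    17    22
take 4 rows with largest fare:
  driver  fare  mins
3   Hana   116    22
0   Hana    77    22
2   Hana    74    22
6    Tom    65    79
add column mins_minus_fare = t['mins'] - t['fare']:
  driver  fare  mins  mins_minus_fare
3   Hana   116    22              -94
0   Hana    77    22              -55
2   Hana    74    22              -52
6    Tom    65    79               14
drop duplicate driver (keep=first):
  driver  fare  mins  mins_minus_fare
3   Hana   116    22              -94
6    Tom    65    79               14
Reading off the value at position 0, column 'mins_minus_fare', we get -94.

-94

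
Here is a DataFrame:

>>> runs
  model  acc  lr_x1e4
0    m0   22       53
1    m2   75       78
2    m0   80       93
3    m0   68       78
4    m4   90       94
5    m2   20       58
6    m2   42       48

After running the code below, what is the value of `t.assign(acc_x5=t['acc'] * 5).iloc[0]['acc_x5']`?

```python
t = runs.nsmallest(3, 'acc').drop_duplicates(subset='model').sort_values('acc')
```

take 3 rows with smallest acc:
  model  acc  lr_x1e4
5    m2   20       58
0    m0   22       53
6    m2   42       48
drop duplicate model (keep=first):
  model  acc  lr_x1e4
5    m2   20       58
0    m0   22       53
sort by acc:
  model  acc  lr_x1e4
5    m2   20       58
0    m0   22       53
add column acc_x5 = t['acc'] * 5:
  model  acc  lr_x1e4  acc_x5
5    m2   20       58     100
0    m0   22       53     110
Then the value at position 0, column 'acc_x5': 100

100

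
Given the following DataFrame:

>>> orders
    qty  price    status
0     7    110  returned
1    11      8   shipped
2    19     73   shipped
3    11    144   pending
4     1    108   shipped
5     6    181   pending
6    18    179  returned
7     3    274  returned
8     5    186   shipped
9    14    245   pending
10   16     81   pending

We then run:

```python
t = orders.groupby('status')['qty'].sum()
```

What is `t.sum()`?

111

group by status, sum of qty:
status
pending     47
returned    28
shipped     36
Name: qty, dtype: int64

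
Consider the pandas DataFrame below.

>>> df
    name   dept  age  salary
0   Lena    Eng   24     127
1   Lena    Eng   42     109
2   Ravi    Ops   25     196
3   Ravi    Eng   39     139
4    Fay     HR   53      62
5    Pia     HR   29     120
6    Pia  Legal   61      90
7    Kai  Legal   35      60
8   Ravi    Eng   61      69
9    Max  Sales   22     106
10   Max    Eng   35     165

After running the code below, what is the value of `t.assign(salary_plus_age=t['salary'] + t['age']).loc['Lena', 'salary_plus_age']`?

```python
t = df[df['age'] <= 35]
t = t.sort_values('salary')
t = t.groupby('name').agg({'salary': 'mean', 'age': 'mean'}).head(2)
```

151.0

filter rows where age <= 35:
    name   dept  age  salary
0   Lena    Eng   24     127
2   Ravi    Ops   25     196
5    Pia     HR   29     120
7    Kai  Legal   35      60
9    Max  Sales   22     106
10   Max    Eng   35     165
sort by salary:
    name   dept  age  salary
7    Kai  Legal   35      60
9    Max  Sales   22     106
5    Pia     HR   29     120
0   Lena    Eng   24     127
10   Max    Eng   35     165
2   Ravi    Ops   25     196
group by name: mean(salary), mean(age):
      salary   age
name              
Kai     60.0  35.0
Lena   127.0  24.0
Max    135.5  28.5
Pia    120.0  29.0
Ravi   196.0  25.0
take first 2 rows:
      salary   age
name              
Kai     60.0  35.0
Lena   127.0  24.0
add column salary_plus_age = t['salary'] + t['age']:
      salary   age  salary_plus_age
name                               
Kai     60.0  35.0             95.0
Lena   127.0  24.0            151.0
value at row 'Lena', column 'salary_plus_age' → 151.0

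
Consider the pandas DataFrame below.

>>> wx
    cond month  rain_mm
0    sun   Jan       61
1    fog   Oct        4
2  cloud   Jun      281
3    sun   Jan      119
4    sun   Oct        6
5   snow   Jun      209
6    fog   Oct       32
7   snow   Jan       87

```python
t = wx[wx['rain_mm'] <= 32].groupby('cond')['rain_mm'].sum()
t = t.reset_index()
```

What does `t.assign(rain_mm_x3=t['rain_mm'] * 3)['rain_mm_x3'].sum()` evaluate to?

filter rows where rain_mm <= 32:
  cond month  rain_mm
1  fog   Oct        4
4  sun   Oct        6
6  fog   Oct       32
group by cond, sum of rain_mm:
cond
fog    36
sun     6
Name: rain_mm, dtype: int64
reset_index():
  cond  rain_mm
0  fog       36
1  sun        6
add column rain_mm_x3 = t['rain_mm'] * 3:
  cond  rain_mm  rain_mm_x3
0  fog       36         108
1  sun        6          18
Finally, sum of column 'rain_mm_x3' = 126.

126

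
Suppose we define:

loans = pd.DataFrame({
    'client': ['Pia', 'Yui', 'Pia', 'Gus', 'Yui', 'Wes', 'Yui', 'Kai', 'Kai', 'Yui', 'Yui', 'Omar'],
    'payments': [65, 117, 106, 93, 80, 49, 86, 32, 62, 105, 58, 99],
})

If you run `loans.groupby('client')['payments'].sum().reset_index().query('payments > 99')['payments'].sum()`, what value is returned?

group by client, sum of payments:
client
Gus      93
Kai      94
Omar     99
Pia     171
Wes      49
Yui     446
Name: payments, dtype: int64
reset_index():
  client  payments
0    Gus        93
1    Kai        94
2   Omar        99
3    Pia       171
4    Wes        49
5    Yui       446
filter rows where payments > 99:
  client  payments
3    Pia       171
5    Yui       446
Reading off the sum of column 'payments', we get 617.

617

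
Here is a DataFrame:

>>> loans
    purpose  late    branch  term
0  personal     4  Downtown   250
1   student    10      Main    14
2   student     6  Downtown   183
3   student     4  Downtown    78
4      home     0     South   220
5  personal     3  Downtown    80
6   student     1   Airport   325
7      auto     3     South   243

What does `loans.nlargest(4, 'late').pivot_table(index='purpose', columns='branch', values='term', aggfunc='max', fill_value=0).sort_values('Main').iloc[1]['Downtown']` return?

take 4 rows with largest late:
    purpose  late    branch  term
1   student    10      Main    14
2   student     6  Downtown   183
0  personal     4  Downtown   250
3   student     4  Downtown    78
pivot: rows=purpose, cols=branch, max(term):
branch    Downtown  Main
purpose                 
personal       250     0
student        183    14
sort by Main:
branch    Downtown  Main
purpose                 
personal       250     0
student        183    14

183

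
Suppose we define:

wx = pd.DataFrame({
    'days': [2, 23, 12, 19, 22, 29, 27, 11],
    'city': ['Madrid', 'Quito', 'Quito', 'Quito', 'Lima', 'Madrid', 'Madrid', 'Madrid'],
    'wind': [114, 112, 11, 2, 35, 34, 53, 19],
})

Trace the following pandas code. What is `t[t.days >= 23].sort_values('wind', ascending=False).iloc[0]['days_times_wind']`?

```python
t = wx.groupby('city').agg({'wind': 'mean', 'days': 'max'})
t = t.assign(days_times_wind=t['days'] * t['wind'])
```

1595.0

group by city: mean(wind), max(days):
             wind  days
city                   
Lima    35.000000    22
Madrid  55.000000    29
Quito   41.666667    23
add column days_times_wind = t['days'] * t['wind']:
             wind  days  days_times_wind
city                                    
Lima    35.000000    22       770.000000
Madrid  55.000000    29      1595.000000
Quito   41.666667    23       958.333333
filter rows where days >= 23:
             wind  days  days_times_wind
city                                    
Madrid  55.000000    29      1595.000000
Quito   41.666667    23       958.333333
sort by wind descending:
             wind  days  days_times_wind
city                                    
Madrid  55.000000    29      1595.000000
Quito   41.666667    23       958.333333
Then the value at position 0, column 'days_times_wind': 1595.0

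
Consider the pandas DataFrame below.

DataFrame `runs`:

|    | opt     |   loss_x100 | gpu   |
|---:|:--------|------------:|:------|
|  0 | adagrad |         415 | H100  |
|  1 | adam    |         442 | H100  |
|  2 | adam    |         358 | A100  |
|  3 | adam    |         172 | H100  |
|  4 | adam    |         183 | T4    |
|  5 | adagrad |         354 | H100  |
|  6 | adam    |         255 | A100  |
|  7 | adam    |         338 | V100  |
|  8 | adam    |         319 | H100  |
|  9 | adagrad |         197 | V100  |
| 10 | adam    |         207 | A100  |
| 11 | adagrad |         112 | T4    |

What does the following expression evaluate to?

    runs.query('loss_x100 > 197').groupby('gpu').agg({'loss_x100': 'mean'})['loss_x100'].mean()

filter rows where loss_x100 > 197:
        opt  loss_x100   gpu
0   adagrad        415  H100
1      adam        442  H100
2      adam        358  A100
5   adagrad        354  H100
6      adam        255  A100
7      adam        338  V100
8      adam        319  H100
10     adam        207  A100
group by gpu, mean of loss_x100:
       loss_x100
gpu             
A100  273.333333
H100  382.500000
V100  338.000000
The mean of column 'loss_x100' is 331.277777778.

331.277777778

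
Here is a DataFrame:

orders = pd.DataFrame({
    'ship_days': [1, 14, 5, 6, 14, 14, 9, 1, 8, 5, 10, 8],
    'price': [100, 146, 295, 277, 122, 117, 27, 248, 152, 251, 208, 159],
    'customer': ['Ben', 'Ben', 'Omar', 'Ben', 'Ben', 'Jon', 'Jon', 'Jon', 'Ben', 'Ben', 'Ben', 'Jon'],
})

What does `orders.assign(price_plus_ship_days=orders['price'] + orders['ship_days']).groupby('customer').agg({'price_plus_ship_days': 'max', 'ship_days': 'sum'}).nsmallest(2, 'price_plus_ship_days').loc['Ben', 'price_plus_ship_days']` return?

add column price_plus_ship_days = orders['price'] + orders['ship_days']:
    ship_days  price customer  price_plus_ship_days
0           1    100      Ben                   101
1          14    146      Ben                   160
2           5    295     Omar                   300
3           6    277      Ben                   283
4          14    122      Ben                   136
5          14    117      Jon                   131
6           9     27      Jon                    36
7           1    248      Jon                   249
8           8    152      Ben                   160
9           5    251      Ben                   256
10         10    208      Ben                   218
11          8    159      Jon                   167
group by customer: max(price_plus_ship_days), sum(ship_days):
          price_plus_ship_days  ship_days
customer                                 
Ben                        283         58
Jon                        249         32
Omar                       300          5
take 2 rows with smallest price_plus_ship_days:
          price_plus_ship_days  ship_days
customer                                 
Jon                        249         32
Ben                        283         58
Finally, value at row 'Ben', column 'price_plus_ship_days' = 283.

283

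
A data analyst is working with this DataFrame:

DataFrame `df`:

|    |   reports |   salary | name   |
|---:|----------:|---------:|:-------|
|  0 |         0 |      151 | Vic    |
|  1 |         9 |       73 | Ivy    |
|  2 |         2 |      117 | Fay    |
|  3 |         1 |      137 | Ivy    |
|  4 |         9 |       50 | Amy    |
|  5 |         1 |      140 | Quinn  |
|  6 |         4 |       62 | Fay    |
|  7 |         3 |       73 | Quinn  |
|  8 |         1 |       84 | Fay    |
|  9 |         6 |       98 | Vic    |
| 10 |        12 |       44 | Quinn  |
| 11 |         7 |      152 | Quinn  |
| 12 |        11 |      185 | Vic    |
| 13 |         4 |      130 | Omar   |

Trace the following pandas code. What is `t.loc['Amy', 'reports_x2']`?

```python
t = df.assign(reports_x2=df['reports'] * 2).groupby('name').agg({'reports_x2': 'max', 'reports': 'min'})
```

add column reports_x2 = df['reports'] * 2:
    reports  salary   name  reports_x2
0         0     151    Vic           0
1         9      73    Ivy          18
2         2     117    Fay           4
3         1     137    Ivy           2
4         9      50    Amy          18
5         1     140  Quinn           2
6         4      62    Fay           8
7         3      73  Quinn           6
8         1      84    Fay           2
9         6      98    Vic          12
10       12      44  Quinn          24
11        7     152  Quinn          14
12       11     185    Vic          22
13        4     130   Omar           8
group by name: max(reports_x2), min(reports):
       reports_x2  reports
name                      
Amy            18        9
Fay             8        1
Ivy            18        1
Omar            8        4
Quinn          24        1
Vic            22        0
The value at row 'Amy', column 'reports_x2' is 18.

18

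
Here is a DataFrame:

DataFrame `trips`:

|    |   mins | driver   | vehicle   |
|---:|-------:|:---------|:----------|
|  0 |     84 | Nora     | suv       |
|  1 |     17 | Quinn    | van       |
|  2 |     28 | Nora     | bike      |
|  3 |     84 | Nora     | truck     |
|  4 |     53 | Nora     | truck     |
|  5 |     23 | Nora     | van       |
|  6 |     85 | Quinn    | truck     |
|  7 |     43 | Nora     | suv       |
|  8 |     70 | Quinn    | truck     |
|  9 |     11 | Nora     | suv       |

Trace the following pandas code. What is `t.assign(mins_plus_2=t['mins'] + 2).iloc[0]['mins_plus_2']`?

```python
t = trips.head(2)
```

86

take first 2 rows:
   mins driver vehicle
0    84   Nora     suv
1    17  Quinn     van
add column mins_plus_2 = t['mins'] + 2:
   mins driver vehicle  mins_plus_2
0    84   Nora     suv           86
1    17  Quinn     van           19
Reading off the value at position 0, column 'mins_plus_2', we get 86.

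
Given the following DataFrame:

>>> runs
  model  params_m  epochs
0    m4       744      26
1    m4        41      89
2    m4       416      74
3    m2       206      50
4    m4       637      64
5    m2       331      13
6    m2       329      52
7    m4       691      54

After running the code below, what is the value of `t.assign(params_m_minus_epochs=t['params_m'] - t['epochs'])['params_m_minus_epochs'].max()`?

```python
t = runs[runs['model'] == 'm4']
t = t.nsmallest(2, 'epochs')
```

718

filter rows where model == 'm4':
  model  params_m  epochs
0    m4       744      26
1    m4        41      89
2    m4       416      74
4    m4       637      64
7    m4       691      54
take 2 rows with smallest epochs:
  model  params_m  epochs
0    m4       744      26
7    m4       691      54
add column params_m_minus_epochs = t['params_m'] - t['epochs']:
  model  params_m  epochs  params_m_minus_epochs
0    m4       744      26                    718
7    m4       691      54                    637
Taking the max of column 'params_m_minus_epochs' gives 718.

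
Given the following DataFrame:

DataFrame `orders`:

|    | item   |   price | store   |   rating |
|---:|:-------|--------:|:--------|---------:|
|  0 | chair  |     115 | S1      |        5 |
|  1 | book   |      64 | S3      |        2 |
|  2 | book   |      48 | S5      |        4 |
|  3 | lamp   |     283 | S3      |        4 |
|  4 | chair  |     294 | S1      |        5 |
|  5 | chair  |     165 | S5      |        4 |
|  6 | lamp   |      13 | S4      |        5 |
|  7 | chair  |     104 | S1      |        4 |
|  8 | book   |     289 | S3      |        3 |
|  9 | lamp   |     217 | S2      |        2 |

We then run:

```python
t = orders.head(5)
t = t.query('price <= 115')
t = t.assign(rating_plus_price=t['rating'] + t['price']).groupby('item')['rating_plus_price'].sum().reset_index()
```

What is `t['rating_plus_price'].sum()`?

take first 5 rows:
    item  price store  rating
0  chair    115    S1       5
1   book     64    S3       2
2   book     48    S5       4
3   lamp    283    S3       4
4  chair    294    S1       5
filter rows where price <= 115:
    item  price store  rating
0  chair    115    S1       5
1   book     64    S3       2
2   book     48    S5       4
add column rating_plus_price = t['rating'] + t['price']:
    item  price store  rating  rating_plus_price
0  chair    115    S1       5                120
1   book     64    S3       2                 66
2   book     48    S5       4                 52
group by item, sum of rating_plus_price:
item
book     118
chair    120
Name: rating_plus_price, dtype: int64
reset_index():
    item  rating_plus_price
0   book                118
1  chair                120
The sum of column 'rating_plus_price' is 238.

238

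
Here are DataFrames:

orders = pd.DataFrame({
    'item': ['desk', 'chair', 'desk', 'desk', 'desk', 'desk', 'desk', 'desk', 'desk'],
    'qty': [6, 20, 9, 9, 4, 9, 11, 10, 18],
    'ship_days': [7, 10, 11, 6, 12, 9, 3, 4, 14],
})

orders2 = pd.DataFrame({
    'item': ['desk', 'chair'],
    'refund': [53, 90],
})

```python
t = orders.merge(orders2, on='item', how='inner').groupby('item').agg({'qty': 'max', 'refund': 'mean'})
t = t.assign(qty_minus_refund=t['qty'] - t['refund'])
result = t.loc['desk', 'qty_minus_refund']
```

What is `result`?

merge on 'item' (how='inner') → 9 rows:
    item  qty  ship_days  refund
0   desk    6          7      53
1  chair   20         10      90
2   desk    9         11      53
3   desk    9          6      53
4   desk    4         12      53
5   desk    9          9      53
6   desk   11          3      53
7   desk   10          4      53
8   desk   18         14      53
group by item: max(qty), mean(refund):
       qty  refund
item              
chair   20    90.0
desk    18    53.0
add column qty_minus_refund = t['qty'] - t['refund']:
       qty  refund  qty_minus_refund
item                                
chair   20    90.0             -70.0
desk    18    53.0             -35.0
Then the value at row 'desk', column 'qty_minus_refund': -35.0

-35.0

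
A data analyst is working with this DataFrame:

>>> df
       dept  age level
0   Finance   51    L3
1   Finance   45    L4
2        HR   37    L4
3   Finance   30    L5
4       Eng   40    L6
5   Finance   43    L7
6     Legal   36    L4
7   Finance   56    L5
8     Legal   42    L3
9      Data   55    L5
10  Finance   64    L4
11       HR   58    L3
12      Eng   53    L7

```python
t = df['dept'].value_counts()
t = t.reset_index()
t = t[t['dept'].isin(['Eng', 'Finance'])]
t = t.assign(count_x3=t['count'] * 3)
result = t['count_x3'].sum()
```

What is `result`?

24

value_counts of dept:
dept
Finance    6
HR         2
Eng        2
Legal      2
Data       1
Name: count, dtype: int64
reset_index():
      dept  count
0  Finance      6
1       HR      2
2      Eng      2
3    Legal      2
4     Data      1
filter rows where dept in ['Eng', 'Finance']:
      dept  count
0  Finance      6
2      Eng      2
add column count_x3 = t['count'] * 3:
      dept  count  count_x3
0  Finance      6        18
2      Eng      2         6
Reading off the sum of column 'count_x3', we get 24.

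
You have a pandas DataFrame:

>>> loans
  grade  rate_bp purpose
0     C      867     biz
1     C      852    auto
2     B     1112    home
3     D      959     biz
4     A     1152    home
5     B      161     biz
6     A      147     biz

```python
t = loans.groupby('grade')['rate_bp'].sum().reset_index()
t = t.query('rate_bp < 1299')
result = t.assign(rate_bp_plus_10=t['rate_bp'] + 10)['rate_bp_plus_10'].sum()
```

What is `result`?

group by grade, sum of rate_bp:
grade
A    1299
B    1273
C    1719
D     959
Name: rate_bp, dtype: int64
reset_index():
  grade  rate_bp
0     A     1299
1     B     1273
2     C     1719
3     D      959
filter rows where rate_bp < 1299:
  grade  rate_bp
1     B     1273
3     D      959
add column rate_bp_plus_10 = t['rate_bp'] + 10:
  grade  rate_bp  rate_bp_plus_10
1     B     1273             1283
3     D      959              969
The sum of column 'rate_bp_plus_10' is 2252.

2252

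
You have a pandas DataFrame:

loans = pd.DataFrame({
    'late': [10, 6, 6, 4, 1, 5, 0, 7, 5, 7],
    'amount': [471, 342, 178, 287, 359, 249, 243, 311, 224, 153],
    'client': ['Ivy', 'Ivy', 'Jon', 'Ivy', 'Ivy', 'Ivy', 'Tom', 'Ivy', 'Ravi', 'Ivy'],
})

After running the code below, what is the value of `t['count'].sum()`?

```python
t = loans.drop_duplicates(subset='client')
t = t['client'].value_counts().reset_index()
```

4

drop duplicate client (keep=first):
   late  amount client
0    10     471    Ivy
2     6     178    Jon
6     0     243    Tom
8     5     224   Ravi
value_counts of client:
client
Ivy     1
Jon     1
Tom     1
Ravi    1
Name: count, dtype: int64
reset_index():
  client  count
0    Ivy      1
1    Jon      1
2    Tom      1
3   Ravi      1
The sum of column 'count' is 4.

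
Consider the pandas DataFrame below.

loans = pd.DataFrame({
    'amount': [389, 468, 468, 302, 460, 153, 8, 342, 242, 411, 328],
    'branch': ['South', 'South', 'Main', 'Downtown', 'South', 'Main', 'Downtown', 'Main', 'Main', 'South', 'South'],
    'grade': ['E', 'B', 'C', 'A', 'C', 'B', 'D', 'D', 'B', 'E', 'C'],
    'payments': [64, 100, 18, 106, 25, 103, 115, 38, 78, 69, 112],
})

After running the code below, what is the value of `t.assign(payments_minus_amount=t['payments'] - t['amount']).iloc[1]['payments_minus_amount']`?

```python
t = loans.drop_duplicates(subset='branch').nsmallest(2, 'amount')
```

-325

drop duplicate branch (keep=first):
   amount    branch grade  payments
0     389     South     E        64
2     468      Main     C        18
3     302  Downtown     A       106
take 2 rows with smallest amount:
   amount    branch grade  payments
3     302  Downtown     A       106
0     389     South     E        64
add column payments_minus_amount = t['payments'] - t['amount']:
   amount    branch grade  payments  payments_minus_amount
3     302  Downtown     A       106                   -196
0     389     South     E        64                   -325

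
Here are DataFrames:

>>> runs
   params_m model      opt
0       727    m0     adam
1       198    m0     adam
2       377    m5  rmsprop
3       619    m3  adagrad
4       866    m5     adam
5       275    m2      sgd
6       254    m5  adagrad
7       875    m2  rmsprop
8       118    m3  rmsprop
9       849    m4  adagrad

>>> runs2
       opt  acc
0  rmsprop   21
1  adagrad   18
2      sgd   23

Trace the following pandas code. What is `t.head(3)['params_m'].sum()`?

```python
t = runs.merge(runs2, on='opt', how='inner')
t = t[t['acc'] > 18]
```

merge on 'opt' (how='inner') → 7 rows:
   params_m model      opt  acc
0       377    m5  rmsprop   21
1       619    m3  adagrad   18
2       275    m2      sgd   23
3       254    m5  adagrad   18
4       875    m2  rmsprop   21
5       118    m3  rmsprop   21
6       849    m4  adagrad   18
filter rows where acc > 18:
   params_m model      opt  acc
0       377    m5  rmsprop   21
2       275    m2      sgd   23
4       875    m2  rmsprop   21
5       118    m3  rmsprop   21
take first 3 rows:
   params_m model      opt  acc
0       377    m5  rmsprop   21
2       275    m2      sgd   23
4       875    m2  rmsprop   21
Then the sum of column 'params_m': 1527

1527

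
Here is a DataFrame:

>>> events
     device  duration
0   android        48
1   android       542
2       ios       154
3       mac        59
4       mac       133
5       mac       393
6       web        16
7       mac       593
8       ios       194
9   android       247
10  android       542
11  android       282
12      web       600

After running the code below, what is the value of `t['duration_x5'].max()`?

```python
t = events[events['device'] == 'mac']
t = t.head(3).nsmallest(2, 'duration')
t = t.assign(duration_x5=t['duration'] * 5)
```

filter rows where device == 'mac':
  device  duration
3    mac        59
4    mac       133
5    mac       393
7    mac       593
take first 3 rows:
  device  duration
3    mac        59
4    mac       133
5    mac       393
take 2 rows with smallest duration:
  device  duration
3    mac        59
4    mac       133
add column duration_x5 = t['duration'] * 5:
  device  duration  duration_x5
3    mac        59          295
4    mac       133          665
Then the max of column 'duration_x5': 665

665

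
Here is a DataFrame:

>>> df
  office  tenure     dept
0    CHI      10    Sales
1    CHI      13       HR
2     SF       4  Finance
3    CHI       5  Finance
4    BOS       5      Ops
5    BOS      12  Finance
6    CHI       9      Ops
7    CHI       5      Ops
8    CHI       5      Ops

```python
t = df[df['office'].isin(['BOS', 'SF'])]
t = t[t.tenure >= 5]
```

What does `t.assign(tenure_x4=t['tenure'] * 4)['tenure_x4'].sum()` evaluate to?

filter rows where office in ['BOS', 'SF']:
  office  tenure     dept
2     SF       4  Finance
4    BOS       5      Ops
5    BOS      12  Finance
filter rows where tenure >= 5:
  office  tenure     dept
4    BOS       5      Ops
5    BOS      12  Finance
add column tenure_x4 = t['tenure'] * 4:
  office  tenure     dept  tenure_x4
4    BOS       5      Ops         20
5    BOS      12  Finance         48
Reading off the sum of column 'tenure_x4', we get 68.

68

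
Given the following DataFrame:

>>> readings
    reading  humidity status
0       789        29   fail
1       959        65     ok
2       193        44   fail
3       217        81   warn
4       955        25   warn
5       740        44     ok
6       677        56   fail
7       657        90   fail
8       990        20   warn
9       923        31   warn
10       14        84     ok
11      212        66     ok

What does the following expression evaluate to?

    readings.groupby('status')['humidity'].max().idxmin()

warn

group by status, max of humidity:
status
fail    90
ok      84
warn    81
Name: humidity, dtype: int64
Then the label with the smallest value: warn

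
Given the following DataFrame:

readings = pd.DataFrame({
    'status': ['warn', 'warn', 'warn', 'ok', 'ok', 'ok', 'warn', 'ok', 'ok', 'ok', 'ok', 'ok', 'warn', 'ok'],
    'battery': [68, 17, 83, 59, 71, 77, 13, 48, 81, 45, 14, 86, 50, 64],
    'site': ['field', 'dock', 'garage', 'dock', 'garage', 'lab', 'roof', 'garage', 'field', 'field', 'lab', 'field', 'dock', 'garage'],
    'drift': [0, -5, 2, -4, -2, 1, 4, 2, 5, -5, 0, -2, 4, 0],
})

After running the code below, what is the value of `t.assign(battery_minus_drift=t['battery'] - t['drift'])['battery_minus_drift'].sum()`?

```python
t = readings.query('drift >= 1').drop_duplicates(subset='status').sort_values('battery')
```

157

filter rows where drift >= 1:
   status  battery    site  drift
2    warn       83  garage      2
5      ok       77     lab      1
6    warn       13    roof      4
7      ok       48  garage      2
8      ok       81   field      5
12   warn       50    dock      4
drop duplicate status (keep=first):
  status  battery    site  drift
2   warn       83  garage      2
5     ok       77     lab      1
sort by battery:
  status  battery    site  drift
5     ok       77     lab      1
2   warn       83  garage      2
add column battery_minus_drift = t['battery'] - t['drift']:
  status  battery    site  drift  battery_minus_drift
5     ok       77     lab      1                   76
2   warn       83  garage      2                   81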